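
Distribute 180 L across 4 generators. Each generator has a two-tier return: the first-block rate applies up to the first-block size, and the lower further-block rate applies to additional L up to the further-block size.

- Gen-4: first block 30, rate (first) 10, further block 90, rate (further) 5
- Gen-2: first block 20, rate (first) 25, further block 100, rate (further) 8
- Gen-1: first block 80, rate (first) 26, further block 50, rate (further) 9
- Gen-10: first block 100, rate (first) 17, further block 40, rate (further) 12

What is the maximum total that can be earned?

3940

Rank every tier by rate: Gen-1/tier1 26 > Gen-2/tier1 25 > Gen-10/tier1 17 > Gen-10/tier2 12 > Gen-4/tier1 10 > Gen-1/tier2 9 > Gen-2/tier2 8 > Gen-4/tier2 5.
Gen-1 tier1 at 26: fill all 80 — 100 left.
Gen-2/tier1 (25): +20 — 80 left.
Gen-10 tier1 at 17: only 80 left, fill 80.
Total = 26×80 + 25×20 + 17×80 = 3940.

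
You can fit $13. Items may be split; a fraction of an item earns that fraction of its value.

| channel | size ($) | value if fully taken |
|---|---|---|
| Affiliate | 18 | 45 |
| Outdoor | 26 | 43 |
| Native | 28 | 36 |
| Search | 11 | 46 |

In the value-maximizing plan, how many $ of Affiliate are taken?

Rank by value-to-size ratio: Search 46/11≈4.18, Affiliate 45/18≈2.5, Outdoor 43/26≈1.65, Native 36/28≈1.29.
Search: take in full, 11 $ for value 46 → 2 left.
2 $ left: a 2/18 share of Affiliate gives 45×2/18 = 5.

2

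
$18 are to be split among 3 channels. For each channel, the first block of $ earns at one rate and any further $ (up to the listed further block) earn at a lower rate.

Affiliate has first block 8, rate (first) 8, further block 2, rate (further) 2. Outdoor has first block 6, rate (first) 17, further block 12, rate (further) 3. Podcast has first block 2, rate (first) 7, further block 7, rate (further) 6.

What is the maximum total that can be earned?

Rank every tier by rate: Outdoor/T1 17 > Affiliate/T1 8 > Podcast/T1 7 > Podcast/T2 6 > Outdoor/T2 3 > Affiliate/T2 2.
Outdoor/T1 (17): +6 → 12 left.
Fill Affiliate T1 block (8 at 8) → 4 left.
Podcast T1 at 7: fill all 2 → 2 left.
2 remain; put them into Podcast T2 at 6.
Total = 17×6 + 8×8 + 7×2 + 6×2 = 192.

192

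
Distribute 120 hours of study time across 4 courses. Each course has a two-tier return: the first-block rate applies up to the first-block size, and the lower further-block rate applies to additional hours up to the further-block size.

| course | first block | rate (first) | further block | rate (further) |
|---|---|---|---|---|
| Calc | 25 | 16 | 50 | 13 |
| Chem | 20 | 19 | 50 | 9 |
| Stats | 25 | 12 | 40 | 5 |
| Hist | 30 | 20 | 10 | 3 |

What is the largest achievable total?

1965

Treat each block as its own option and order by rate: Hist/first 20 > Chem/first 19 > Calc/first 16 > Calc/second 13 > Stats/first 12 > Chem/second 9 > Stats/second 5 > Hist/second 3.
Hist first at 20: fill all 30 ; 90 left.
Chem/first (19): +20 ; 70 left.
Calc/first (16): +25 ; 45 left.
45 remain; put them into Calc second at 13.
Total = 20×30 + 19×20 + 16×25 + 13×45 = 1965.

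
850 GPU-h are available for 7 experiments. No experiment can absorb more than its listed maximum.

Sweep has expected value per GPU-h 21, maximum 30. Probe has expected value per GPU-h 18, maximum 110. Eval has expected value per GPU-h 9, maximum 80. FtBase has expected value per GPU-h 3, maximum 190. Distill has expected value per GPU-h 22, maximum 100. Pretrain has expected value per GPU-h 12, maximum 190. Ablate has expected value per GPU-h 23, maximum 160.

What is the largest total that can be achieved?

12030

Highest expected value per GPU-h first: Ablate 23 > Distill 22 > Sweep 21 > Probe 18 > Pretrain 12 > Eval 9 > FtBase 3.
Ablate takes 160 to reach its cap of 160 — 690 left.
Distill: +100 to 100 (cap) — 590 left.
Give Sweep 30 to hit its cap of 30 — 560 left.
Probe: +110 to 110 (cap) — 450 left.
Give Pretrain 190 to hit its cap of 190 — 260 left.
Eval: +80 to 80 (cap) — 180 left.
Only 180 left; FtBase takes them to reach 180.
Total = 21×30 + 18×110 + 9×80 + 3×180 + 22×100 + 12×190 + 23×160 = 12030.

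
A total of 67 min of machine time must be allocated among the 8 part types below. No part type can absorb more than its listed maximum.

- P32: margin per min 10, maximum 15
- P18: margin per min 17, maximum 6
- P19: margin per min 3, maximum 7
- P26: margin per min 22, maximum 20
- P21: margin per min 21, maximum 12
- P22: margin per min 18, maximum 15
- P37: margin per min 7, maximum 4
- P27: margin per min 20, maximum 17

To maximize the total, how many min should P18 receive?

Order the part types by margin per min: P26 22 > P21 21 > P27 20 > P22 18 > P18 17 > P32 10 > P37 7 > P19 3.
P26: +20 to 20 (cap) ; 47 left.
P21 takes 12 to reach its cap of 12 ; 35 left.
P27 takes 17 to reach its cap of 17 ; 18 left.
P22: +15 to 15 (cap) ; 3 left.
P18 has room for 6 but only 3 remain, so it gets 3.

3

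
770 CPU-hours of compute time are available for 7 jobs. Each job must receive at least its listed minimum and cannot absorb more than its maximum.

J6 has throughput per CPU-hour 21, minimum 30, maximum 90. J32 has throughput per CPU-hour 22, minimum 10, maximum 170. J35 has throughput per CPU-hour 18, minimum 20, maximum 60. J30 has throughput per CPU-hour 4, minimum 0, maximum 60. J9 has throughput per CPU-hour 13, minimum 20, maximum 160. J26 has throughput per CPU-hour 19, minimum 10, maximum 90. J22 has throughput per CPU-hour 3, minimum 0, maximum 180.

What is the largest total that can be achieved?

Meeting every minimum uses 30+10+20+0+20+10+0 = 90 CPU-hours, leaving 680.
Rank by throughput per CPU-hour: J32 22 > J6 21 > J26 19 > J35 18 > J9 13 > J30 4 > J22 3.
J32 takes 160 more to reach its cap of 170 → 520 left.
J6 takes 60 more to reach its cap of 90 → 460 left.
Give J26 80 more to hit its cap of 90 → 380 left.
J35: +40 to 60 (cap) → 340 left.
J9: +140 to 160 (cap) → 200 left.
J30: +60 to 60 (cap) → 140 left.
J22: +140 (room for 180) → 140. Pool exhausted.
Total = 21×90 + 22×170 + 18×60 + 4×60 + 13×160 + 19×90 + 3×140 = 11160.

11160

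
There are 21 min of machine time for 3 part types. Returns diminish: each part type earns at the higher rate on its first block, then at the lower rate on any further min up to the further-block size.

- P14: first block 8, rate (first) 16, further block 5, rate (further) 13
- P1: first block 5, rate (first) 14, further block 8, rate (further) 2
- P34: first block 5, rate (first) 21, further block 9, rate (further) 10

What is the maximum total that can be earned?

342

Order all 6 blocks by rate: P34/first 21 > P14/first 16 > P1/first 14 > P14/second 13 > P34/second 10 > P1/second 2.
Fill P34 first block (5 at 21) ; 16 left.
P14 first at 16: fill all 8 ; 8 left.
P1/first (14): +5 ; 3 left.
P14 second at 13: only 3 left, fill 3.
Total = 21×5 + 16×8 + 14×5 + 13×3 = 342.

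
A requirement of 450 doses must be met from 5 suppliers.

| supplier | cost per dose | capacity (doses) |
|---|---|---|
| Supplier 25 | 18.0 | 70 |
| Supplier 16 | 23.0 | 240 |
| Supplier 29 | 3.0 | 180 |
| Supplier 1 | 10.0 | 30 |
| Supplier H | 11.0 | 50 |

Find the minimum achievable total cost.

5410

Use suppliers in increasing cost order.
Supplier 29 at 3.0: take all 180 doses ; 270 still needed.
Take 30 from Supplier 1 at 10.0 ; need 240 more.
Take 50 from Supplier H at 11.0 ; need 190 more.
Supplier 25 (18.0): use full 70 ; 120 doses to go.
Supplier 16 at 23.0: take 120 of its 240 ; requirement met.
Cost = 180×3.0 + 30×10.0 + 50×11.0 + 70×18.0 + 120×23.0 = 5410.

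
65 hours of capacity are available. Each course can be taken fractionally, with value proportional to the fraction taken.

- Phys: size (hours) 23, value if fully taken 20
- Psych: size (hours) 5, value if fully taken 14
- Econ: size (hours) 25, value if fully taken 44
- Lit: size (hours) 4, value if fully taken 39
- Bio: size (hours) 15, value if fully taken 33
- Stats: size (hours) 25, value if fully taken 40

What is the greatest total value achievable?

155.6

Best value per unit of size first: Lit 39/4≈9.75, Psych 14/5≈2.8, Bio 33/15≈2.2, Econ 44/25≈1.76, Stats 40/25≈1.6, Phys 20/23≈0.87.
Lit: take in full, 4 hours for value 39 ; 61 left.
Take all of Psych (5 hours, value 14) ; 56 hours left.
Bio: take in full, 15 hours for value 33 ; 41 left.
Econ: take in full, 25 hours for value 44 ; 16 left.
Fill the last 16 hours with part of Stats: 16/25 of it earns 25.6.
Total value = 155.6.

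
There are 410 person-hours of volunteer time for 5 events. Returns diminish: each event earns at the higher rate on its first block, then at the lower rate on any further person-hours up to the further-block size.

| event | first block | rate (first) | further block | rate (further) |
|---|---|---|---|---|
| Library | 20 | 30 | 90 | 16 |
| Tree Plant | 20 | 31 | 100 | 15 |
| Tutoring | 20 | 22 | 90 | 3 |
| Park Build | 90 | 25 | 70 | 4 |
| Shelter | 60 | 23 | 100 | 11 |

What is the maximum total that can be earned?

8340

Treat each block as its own option and order by rate: Tree Plant/tier1 31 > Library/tier1 30 > Park Build/tier1 25 > Shelter/tier1 23 > Tutoring/tier1 22 > Library/tier2 16 > Tree Plant/tier2 15 > Shelter/tier2 11 > Park Build/tier2 4 > Tutoring/tier2 3.
Fill Tree Plant tier1 block (20 at 31) — 390 left.
Fill Library tier1 block (20 at 30) — 370 left.
Park Build/tier1 (25): +90 — 280 left.
Fill Shelter tier1 block (60 at 23) — 220 left.
Tutoring/tier1 (22): +20 — 200 left.
Library/tier2 (16): +90 — 110 left.
Fill Tree Plant tier2 block (100 at 15) — 10 left.
Shelter tier2 at 11: only 10 left, fill 10.
Total = 31×20 + 30×20 + 25×90 + 23×60 + 22×20 + 16×90 + 15×100 + 11×10 = 8340.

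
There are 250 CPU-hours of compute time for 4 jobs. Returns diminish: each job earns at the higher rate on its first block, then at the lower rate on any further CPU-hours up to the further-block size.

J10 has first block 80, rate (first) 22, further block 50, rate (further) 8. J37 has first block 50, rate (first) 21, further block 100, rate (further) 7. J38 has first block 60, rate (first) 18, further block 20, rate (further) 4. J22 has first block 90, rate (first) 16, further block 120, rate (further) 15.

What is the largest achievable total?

4850

Order all 8 blocks by rate: J10/tier1 22 > J37/tier1 21 > J38/tier1 18 > J22/tier1 16 > J22/tier2 15 > J10/tier2 8 > J37/tier2 7 > J38/tier2 4.
Fill J10 tier1 block (80 at 22) — 170 left.
J37/tier1 (21): +50 — 120 left.
J38 tier1 at 18: fill all 60 — 60 left.
60 remain; put them into J22 tier1 at 16.
Total = 22×80 + 21×50 + 18×60 + 16×60 = 4850.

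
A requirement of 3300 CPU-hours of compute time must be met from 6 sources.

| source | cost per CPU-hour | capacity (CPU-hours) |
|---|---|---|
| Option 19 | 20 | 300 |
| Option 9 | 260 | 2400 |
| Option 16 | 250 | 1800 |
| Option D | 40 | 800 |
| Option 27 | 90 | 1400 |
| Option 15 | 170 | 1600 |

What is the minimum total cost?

Cheapest first:
Option 19 (20): use full 300 — 3000 CPU-hours to go.
Take 800 from Option D at 40 — need 2200 more.
Take 1400 from Option 27 at 90 — need 800 more.
Option 15 (170): take the remaining 800 — done.
Option 16, Option 9: unused.
Cost = 300×20 + 800×40 + 1400×90 + 800×170 = 300000.

300000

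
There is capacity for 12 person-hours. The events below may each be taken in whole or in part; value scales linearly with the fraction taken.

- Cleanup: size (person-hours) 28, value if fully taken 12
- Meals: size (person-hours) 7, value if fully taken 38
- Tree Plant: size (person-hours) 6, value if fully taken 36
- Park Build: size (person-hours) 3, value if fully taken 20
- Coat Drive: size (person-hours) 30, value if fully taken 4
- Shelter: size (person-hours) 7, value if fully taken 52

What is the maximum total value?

Rank by value-to-size ratio: Shelter 52/7≈7.43, Park Build 20/3≈6.67, Tree Plant 36/6≈6, Meals 38/7≈5.43, Cleanup 12/28≈0.429, Coat Drive 4/30≈0.133.
Take all of Shelter (7 person-hours, value 52) — 5 person-hours left.
Take all of Park Build (3 person-hours, value 20) — 2 person-hours left.
2 person-hours left: a 2/6 share of Tree Plant gives 36×2/6 = 12.
Total value = 84.

84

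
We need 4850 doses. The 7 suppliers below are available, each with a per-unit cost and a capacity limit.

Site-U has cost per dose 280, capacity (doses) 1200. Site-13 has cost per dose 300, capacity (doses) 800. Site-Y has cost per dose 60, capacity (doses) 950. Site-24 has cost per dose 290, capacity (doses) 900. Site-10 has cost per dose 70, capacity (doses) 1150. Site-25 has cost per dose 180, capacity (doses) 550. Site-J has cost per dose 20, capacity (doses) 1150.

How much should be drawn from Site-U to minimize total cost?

Fill from the cheapest supplier first.
Site-J (20): use full 1150 → 3700 doses to go.
Site-Y (60): use full 950 → 2750 doses to go.
Site-10 at 70: take all 1150 doses → 1600 still needed.
Site-25 at 180: take all 550 doses → 1050 still needed.
Site-U at 280: take 1050 of its 1200 → requirement met.
Site-24, Site-13: unused.

1050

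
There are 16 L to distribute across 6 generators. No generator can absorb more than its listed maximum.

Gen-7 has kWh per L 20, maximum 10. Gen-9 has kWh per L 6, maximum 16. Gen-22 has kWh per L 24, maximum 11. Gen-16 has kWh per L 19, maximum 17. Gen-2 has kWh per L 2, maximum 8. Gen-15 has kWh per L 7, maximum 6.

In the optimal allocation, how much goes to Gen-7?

5

Order the generators by kWh per L: Gen-22 24 > Gen-7 20 > Gen-16 19 > Gen-15 7 > Gen-9 6 > Gen-2 2.
Give Gen-22 11 to hit its cap of 11 — 5 left.
Only 5 left; Gen-7 takes them to reach 5.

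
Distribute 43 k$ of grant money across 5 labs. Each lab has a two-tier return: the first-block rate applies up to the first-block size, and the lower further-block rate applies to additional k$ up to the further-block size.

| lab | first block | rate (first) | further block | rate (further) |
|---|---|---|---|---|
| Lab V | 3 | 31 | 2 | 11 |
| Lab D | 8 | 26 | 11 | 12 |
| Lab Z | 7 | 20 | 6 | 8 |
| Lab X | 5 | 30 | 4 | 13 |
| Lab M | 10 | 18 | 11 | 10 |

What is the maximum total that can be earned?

Order all 10 blocks by rate: Lab V/tier1 31 > Lab X/tier1 30 > Lab D/tier1 26 > Lab Z/tier1 20 > Lab M/tier1 18 > Lab X/tier2 13 > Lab D/tier2 12 > Lab V/tier2 11 > Lab M/tier2 10 > Lab Z/tier2 8.
Fill Lab V tier1 block (3 at 31) → 40 left.
Fill Lab X tier1 block (5 at 30) → 35 left.
Lab D tier1 at 26: fill all 8 → 27 left.
Fill Lab Z tier1 block (7 at 20) → 20 left.
Lab M tier1 at 18: fill all 10 → 10 left.
Fill Lab X tier2 block (4 at 13) → 6 left.
Lab D tier2 at 12: only 6 left, fill 6.
Total = 31×3 + 30×5 + 26×8 + 20×7 + 18×10 + 13×4 + 12×6 = 895.

895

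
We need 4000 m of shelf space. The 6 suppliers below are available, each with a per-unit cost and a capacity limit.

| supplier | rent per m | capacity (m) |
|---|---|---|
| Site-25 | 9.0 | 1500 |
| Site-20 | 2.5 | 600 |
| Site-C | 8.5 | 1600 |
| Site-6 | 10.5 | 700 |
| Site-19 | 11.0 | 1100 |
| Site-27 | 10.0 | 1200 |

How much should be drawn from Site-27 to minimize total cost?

300

Use suppliers in increasing cost order.
Site-20 (2.5): use full 600 — 3400 m to go.
Site-C at 8.5: take all 1600 m — 1800 still needed.
Site-25 (9.0): use full 1500 — 300 m to go.
Take 300 from Site-27 at 10.0 to finish.
Site-6, Site-19: unused.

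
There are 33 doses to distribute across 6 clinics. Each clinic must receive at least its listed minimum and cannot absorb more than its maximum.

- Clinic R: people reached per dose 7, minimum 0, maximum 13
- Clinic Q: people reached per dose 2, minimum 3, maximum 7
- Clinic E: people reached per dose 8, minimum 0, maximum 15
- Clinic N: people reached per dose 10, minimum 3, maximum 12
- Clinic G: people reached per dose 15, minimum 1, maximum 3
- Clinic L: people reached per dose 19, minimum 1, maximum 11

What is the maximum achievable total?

412

Meeting every minimum uses 0+3+0+3+1+1 = 8 doses, leaving 25.
Order the clinics by people reached per dose: Clinic L 19 > Clinic G 15 > Clinic N 10 > Clinic E 8 > Clinic R 7 > Clinic Q 2.
Clinic L takes 10 more to reach its cap of 11 ; 15 left.
Give Clinic G 2 more to hit its cap of 3 ; 13 left.
Clinic N takes 9 more to reach its cap of 12 ; 4 left.
Only 4 left; Clinic E takes them to reach 4.
Total = 2×3 + 8×4 + 10×12 + 15×3 + 19×11 = 412.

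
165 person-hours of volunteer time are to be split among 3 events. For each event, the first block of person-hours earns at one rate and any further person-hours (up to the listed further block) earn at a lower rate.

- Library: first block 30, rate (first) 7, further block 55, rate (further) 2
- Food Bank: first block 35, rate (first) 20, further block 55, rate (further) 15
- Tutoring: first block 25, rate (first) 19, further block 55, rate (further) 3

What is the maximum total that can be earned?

Order all 6 blocks by rate: Food Bank/tier1 20 > Tutoring/tier1 19 > Food Bank/tier2 15 > Library/tier1 7 > Tutoring/tier2 3 > Library/tier2 2.
Fill Food Bank tier1 block (35 at 20) ; 130 left.
Fill Tutoring tier1 block (25 at 19) ; 105 left.
Food Bank/tier2 (15): +55 ; 50 left.
Library tier1 at 7: fill all 30 ; 20 left.
20 remain; put them into Tutoring tier2 at 3.
Total = 20×35 + 19×25 + 15×55 + 7×30 + 3×20 = 2270.

2270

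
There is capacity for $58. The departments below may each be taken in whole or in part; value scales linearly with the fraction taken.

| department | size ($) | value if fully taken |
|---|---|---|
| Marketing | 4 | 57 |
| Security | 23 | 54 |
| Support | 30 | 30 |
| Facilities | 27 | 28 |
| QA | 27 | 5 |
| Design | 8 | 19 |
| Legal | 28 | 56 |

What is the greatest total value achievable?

Sort by value density: Marketing 57/4≈14.2, Design 19/8≈2.38, Security 54/23≈2.35, Legal 56/28≈2, Facilities 28/27≈1.04, Support 30/30≈1, QA 5/27≈0.185.
Take all of Marketing (4 $, value 57) ; 54 $ left.
Design: take in full, 8 $ for value 19 ; 46 left.
Security: take in full, 23 $ for value 54 ; 23 left.
23 $ left: a 23/28 share of Legal gives 56×23/28 = 46.
Total value = 176.

176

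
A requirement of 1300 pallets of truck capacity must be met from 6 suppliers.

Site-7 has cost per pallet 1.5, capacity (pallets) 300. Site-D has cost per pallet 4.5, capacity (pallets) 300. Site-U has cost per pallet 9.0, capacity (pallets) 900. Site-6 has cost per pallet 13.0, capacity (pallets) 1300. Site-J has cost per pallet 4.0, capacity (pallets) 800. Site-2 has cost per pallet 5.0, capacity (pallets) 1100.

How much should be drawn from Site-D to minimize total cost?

200

Fill from the cheapest supplier first.
Site-7 at 1.5: take all 300 pallets → 1000 still needed.
Site-J at 4.0: take all 800 pallets → 200 still needed.
Take 200 from Site-D at 4.5 to finish.
Site-2, Site-U, Site-6: unused.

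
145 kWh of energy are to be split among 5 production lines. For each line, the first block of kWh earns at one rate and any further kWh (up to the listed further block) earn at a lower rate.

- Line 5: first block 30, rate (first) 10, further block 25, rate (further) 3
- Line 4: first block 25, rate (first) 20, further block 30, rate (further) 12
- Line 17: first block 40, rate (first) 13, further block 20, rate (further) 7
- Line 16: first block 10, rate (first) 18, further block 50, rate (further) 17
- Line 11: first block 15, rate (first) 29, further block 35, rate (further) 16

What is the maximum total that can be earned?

2655

Order all 10 blocks by rate: Line 11/tier1 29 > Line 4/tier1 20 > Line 16/tier1 18 > Line 16/tier2 17 > Line 11/tier2 16 > Line 17/tier1 13 > Line 4/tier2 12 > Line 5/tier1 10 > Line 17/tier2 7 > Line 5/tier2 3.
Line 11 tier1 at 29: fill all 15 — 130 left.
Fill Line 4 tier1 block (25 at 20) — 105 left.
Line 16 tier1 at 18: fill all 10 — 95 left.
Line 16/tier2 (17): +50 — 45 left.
Fill Line 11 tier2 block (35 at 16) — 10 left.
Line 17/tier1: +10 of 40 at 13; pool empty.
Total = 29×15 + 20×25 + 18×10 + 17×50 + 16×35 + 13×10 = 2655.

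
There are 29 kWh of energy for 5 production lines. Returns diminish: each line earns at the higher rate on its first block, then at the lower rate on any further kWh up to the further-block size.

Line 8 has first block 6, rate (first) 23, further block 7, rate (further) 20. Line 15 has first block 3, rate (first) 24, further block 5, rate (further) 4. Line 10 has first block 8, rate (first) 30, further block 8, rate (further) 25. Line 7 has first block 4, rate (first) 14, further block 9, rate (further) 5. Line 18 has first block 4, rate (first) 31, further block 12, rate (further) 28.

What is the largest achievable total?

Treat each block as its own option and order by rate: Line 18/T1 31 > Line 10/T1 30 > Line 18/T2 28 > Line 10/T2 25 > Line 15/T1 24 > Line 8/T1 23 > Line 8/T2 20 > Line 7/T1 14 > Line 7/T2 5 > Line 15/T2 4.
Line 18 T1 at 31: fill all 4 → 25 left.
Fill Line 10 T1 block (8 at 30) → 17 left.
Line 18/T2 (28): +12 → 5 left.
Line 10 T2 at 25: only 5 left, fill 5.
Total = 31×4 + 30×8 + 28×12 + 25×5 = 825.

825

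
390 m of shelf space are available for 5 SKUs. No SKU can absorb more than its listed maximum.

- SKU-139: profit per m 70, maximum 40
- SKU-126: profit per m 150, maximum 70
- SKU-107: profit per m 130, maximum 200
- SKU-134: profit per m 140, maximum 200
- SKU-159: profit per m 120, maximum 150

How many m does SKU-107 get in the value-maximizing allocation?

Order the SKUs by profit per m: SKU-126 150 > SKU-134 140 > SKU-107 130 > SKU-159 120 > SKU-139 70.
Give SKU-126 70 to hit its cap of 70 ; 320 left.
Give SKU-134 200 to hit its cap of 200 ; 120 left.
SKU-107: +120 (room for 200) → 120. Pool exhausted.

120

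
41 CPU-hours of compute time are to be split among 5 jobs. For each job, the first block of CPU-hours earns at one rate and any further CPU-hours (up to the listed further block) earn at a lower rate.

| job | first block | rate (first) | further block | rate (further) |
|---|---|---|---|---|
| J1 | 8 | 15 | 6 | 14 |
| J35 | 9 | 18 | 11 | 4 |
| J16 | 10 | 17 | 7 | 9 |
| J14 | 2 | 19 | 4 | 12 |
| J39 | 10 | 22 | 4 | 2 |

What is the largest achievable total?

Order all 10 blocks by rate: J39/first 22 > J14/first 19 > J35/first 18 > J16/first 17 > J1/first 15 > J1/second 14 > J14/second 12 > J16/second 9 > J35/second 4 > J39/second 2.
J39 first at 22: fill all 10 → 31 left.
J14/first (19): +2 → 29 left.
J35 first at 18: fill all 9 → 20 left.
Fill J16 first block (10 at 17) → 10 left.
J1 first at 15: fill all 8 → 2 left.
J1/second: +2 of 6 at 14; pool empty.
Total = 22×10 + 19×2 + 18×9 + 17×10 + 15×8 + 14×2 = 738.

738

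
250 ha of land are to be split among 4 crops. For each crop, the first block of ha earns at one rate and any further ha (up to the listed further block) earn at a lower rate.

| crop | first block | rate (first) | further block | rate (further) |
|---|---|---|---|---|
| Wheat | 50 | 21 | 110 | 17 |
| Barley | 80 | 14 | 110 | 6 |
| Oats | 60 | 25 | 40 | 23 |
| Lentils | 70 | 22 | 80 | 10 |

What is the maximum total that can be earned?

5520

Order all 8 blocks by rate: Oats/first 25 > Oats/second 23 > Lentils/first 22 > Wheat/first 21 > Wheat/second 17 > Barley/first 14 > Lentils/second 10 > Barley/second 6.
Oats first at 25: fill all 60 — 190 left.
Oats second at 23: fill all 40 — 150 left.
Fill Lentils first block (70 at 22) — 80 left.
Fill Wheat first block (50 at 21) — 30 left.
Wheat second at 17: only 30 left, fill 30.
Total = 25×60 + 23×40 + 22×70 + 21×50 + 17×30 = 5520.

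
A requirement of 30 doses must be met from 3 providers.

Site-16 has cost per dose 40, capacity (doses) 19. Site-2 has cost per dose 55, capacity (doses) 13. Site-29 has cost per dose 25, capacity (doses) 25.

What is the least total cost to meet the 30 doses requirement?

825

Use providers in increasing cost order.
Site-29 at 25: take all 25 doses ; 5 still needed.
Site-16 at 40: take 5 of its 19 ; requirement met.
Site-2: unused.
Cost = 25×25 + 5×40 = 825.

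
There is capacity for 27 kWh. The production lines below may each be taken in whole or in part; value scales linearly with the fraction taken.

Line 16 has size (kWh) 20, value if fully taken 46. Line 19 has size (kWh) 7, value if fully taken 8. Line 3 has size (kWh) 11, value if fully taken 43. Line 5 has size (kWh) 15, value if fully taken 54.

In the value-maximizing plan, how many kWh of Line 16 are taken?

1

Best value per unit of size first: Line 3 43/11≈3.91, Line 5 54/15≈3.6, Line 16 46/20≈2.3, Line 19 8/7≈1.14.
Take all of Line 3 (11 kWh, value 43) — 16 kWh left.
All 15 kWh of Line 5 fit (value 54) — 1 remain.
Only 1 kWh remain; take 1/20 of Line 16 for value 46×1/20 = 2.3.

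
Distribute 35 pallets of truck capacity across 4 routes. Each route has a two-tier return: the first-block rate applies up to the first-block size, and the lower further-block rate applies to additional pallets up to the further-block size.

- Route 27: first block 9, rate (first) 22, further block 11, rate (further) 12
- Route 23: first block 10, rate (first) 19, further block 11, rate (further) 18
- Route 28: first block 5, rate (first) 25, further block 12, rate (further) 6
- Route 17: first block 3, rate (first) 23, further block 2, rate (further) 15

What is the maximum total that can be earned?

726

Rank every tier by rate: Route 28/tier1 25 > Route 17/tier1 23 > Route 27/tier1 22 > Route 23/tier1 19 > Route 23/tier2 18 > Route 17/tier2 15 > Route 27/tier2 12 > Route 28/tier2 6.
Route 28/tier1 (25): +5 → 30 left.
Route 17 tier1 at 23: fill all 3 → 27 left.
Fill Route 27 tier1 block (9 at 22) → 18 left.
Route 23/tier1 (19): +10 → 8 left.
Route 23 tier2 at 18: only 8 left, fill 8.
Total = 25×5 + 23×3 + 22×9 + 19×10 + 18×8 = 726.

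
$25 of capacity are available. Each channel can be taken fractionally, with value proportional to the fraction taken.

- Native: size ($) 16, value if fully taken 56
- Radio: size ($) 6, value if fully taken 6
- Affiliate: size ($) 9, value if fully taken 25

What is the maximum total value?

81

Rank by value-to-size ratio: Native 56/16≈3.5, Affiliate 25/9≈2.78, Radio 6/6≈1.
Take all of Native (16 $, value 56) ; 9 $ left.
All 9 $ of Affiliate fit (value 25) ; 0 remain.
Total value = 81.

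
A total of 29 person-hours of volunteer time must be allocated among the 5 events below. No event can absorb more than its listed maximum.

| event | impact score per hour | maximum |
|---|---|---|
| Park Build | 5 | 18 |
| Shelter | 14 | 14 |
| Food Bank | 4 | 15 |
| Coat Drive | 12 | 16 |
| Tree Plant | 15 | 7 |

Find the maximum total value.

Order the events by impact score per hour: Tree Plant 15 > Shelter 14 > Coat Drive 12 > Park Build 5 > Food Bank 4.
Give Tree Plant 7 to hit its cap of 7 ; 22 left.
Shelter: +14 to 14 (cap) ; 8 left.
Coat Drive: +8 (room for 16) → 8. Pool exhausted.
Total = 14×14 + 12×8 + 15×7 = 397.

397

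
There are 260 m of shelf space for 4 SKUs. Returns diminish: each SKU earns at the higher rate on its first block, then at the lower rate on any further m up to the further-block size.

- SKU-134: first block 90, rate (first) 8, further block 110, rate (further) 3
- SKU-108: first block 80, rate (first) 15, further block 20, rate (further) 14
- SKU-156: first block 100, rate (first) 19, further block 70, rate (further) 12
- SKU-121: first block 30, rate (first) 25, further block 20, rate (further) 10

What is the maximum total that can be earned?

4490

Treat each block as its own option and order by rate: SKU-121/tier1 25 > SKU-156/tier1 19 > SKU-108/tier1 15 > SKU-108/tier2 14 > SKU-156/tier2 12 > SKU-121/tier2 10 > SKU-134/tier1 8 > SKU-134/tier2 3.
Fill SKU-121 tier1 block (30 at 25) ; 230 left.
Fill SKU-156 tier1 block (100 at 19) ; 130 left.
Fill SKU-108 tier1 block (80 at 15) ; 50 left.
Fill SKU-108 tier2 block (20 at 14) ; 30 left.
SKU-156/tier2: +30 of 70 at 12; pool empty.
Total = 25×30 + 19×100 + 15×80 + 14×20 + 12×30 = 4490.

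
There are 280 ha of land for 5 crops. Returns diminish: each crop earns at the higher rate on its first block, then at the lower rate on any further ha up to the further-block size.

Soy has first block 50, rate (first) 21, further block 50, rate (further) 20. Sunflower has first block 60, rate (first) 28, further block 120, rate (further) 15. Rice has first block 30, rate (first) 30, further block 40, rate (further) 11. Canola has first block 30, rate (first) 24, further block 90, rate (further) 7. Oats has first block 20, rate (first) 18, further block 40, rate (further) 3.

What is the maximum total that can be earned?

6310

Treat each block as its own option and order by rate: Rice/tier1 30 > Sunflower/tier1 28 > Canola/tier1 24 > Soy/tier1 21 > Soy/tier2 20 > Oats/tier1 18 > Sunflower/tier2 15 > Rice/tier2 11 > Canola/tier2 7 > Oats/tier2 3.
Fill Rice tier1 block (30 at 30) — 250 left.
Sunflower tier1 at 28: fill all 60 — 190 left.
Canola/tier1 (24): +30 — 160 left.
Soy tier1 at 21: fill all 50 — 110 left.
Soy tier2 at 20: fill all 50 — 60 left.
Oats tier1 at 18: fill all 20 — 40 left.
Sunflower/tier2: +40 of 120 at 15; pool empty.
Total = 30×30 + 28×60 + 24×30 + 21×50 + 20×50 + 18×20 + 15×40 = 6310.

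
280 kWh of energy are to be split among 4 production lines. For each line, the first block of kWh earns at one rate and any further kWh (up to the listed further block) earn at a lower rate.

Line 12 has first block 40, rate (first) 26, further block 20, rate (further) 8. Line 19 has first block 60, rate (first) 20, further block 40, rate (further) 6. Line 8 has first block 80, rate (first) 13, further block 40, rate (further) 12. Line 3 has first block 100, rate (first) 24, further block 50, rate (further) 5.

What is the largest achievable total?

Order all 8 blocks by rate: Line 12/T1 26 > Line 3/T1 24 > Line 19/T1 20 > Line 8/T1 13 > Line 8/T2 12 > Line 12/T2 8 > Line 19/T2 6 > Line 3/T2 5.
Fill Line 12 T1 block (40 at 26) ; 240 left.
Line 3 T1 at 24: fill all 100 ; 140 left.
Line 19/T1 (20): +60 ; 80 left.
Fill Line 8 T1 block (80 at 13) ; 0 left.
Total = 26×40 + 24×100 + 20×60 + 13×80 = 5680.

5680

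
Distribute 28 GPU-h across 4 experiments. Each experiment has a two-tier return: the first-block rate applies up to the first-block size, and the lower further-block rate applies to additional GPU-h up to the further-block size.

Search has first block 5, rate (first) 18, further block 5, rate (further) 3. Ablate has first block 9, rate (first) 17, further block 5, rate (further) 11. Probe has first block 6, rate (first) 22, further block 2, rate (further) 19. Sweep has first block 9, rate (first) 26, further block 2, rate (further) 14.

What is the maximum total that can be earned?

Order all 8 blocks by rate: Sweep/T1 26 > Probe/T1 22 > Probe/T2 19 > Search/T1 18 > Ablate/T1 17 > Sweep/T2 14 > Ablate/T2 11 > Search/T2 3.
Sweep T1 at 26: fill all 9 — 19 left.
Probe T1 at 22: fill all 6 — 13 left.
Probe T2 at 19: fill all 2 — 11 left.
Search T1 at 18: fill all 5 — 6 left.
Ablate T1 at 17: only 6 left, fill 6.
Total = 26×9 + 22×6 + 19×2 + 18×5 + 17×6 = 596.

596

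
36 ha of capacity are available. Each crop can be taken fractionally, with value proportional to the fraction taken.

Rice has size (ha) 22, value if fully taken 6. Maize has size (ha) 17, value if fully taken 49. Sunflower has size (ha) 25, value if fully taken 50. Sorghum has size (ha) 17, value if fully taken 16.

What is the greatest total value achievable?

87

Rank by value-to-size ratio: Maize 49/17≈2.88, Sunflower 50/25≈2, Sorghum 16/17≈0.941, Rice 6/22≈0.273.
Maize: take in full, 17 ha for value 49 — 19 left.
Only 19 ha remain; take 19/25 of Sunflower for value 50×19/25 = 38.
Total value = 87.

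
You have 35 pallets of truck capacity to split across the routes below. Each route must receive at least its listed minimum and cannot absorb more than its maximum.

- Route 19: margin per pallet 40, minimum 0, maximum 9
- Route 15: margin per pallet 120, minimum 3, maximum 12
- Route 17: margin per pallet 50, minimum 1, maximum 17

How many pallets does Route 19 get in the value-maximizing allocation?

Meeting every minimum uses 0+3+1 = 4 pallets, leaving 31.
Order the routes by margin per pallet: Route 15 120 > Route 17 50 > Route 19 40.
Route 15: +9 to 12 (cap) → 22 left.
Route 17 takes 16 more to reach its cap of 17 → 6 left.
Route 19: +6 (room for 9) → 6. Pool exhausted.

6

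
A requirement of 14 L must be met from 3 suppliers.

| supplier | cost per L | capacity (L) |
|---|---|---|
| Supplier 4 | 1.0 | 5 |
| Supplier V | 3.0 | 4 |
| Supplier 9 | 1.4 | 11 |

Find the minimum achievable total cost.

Fill from the cheapest supplier first.
Supplier 4 (1.0): use full 5 — 9 L to go.
Take 9 from Supplier 9 at 1.4 to finish.
Supplier V: unused.
Cost = 5×1.0 + 9×1.4 = 17.6.

17.6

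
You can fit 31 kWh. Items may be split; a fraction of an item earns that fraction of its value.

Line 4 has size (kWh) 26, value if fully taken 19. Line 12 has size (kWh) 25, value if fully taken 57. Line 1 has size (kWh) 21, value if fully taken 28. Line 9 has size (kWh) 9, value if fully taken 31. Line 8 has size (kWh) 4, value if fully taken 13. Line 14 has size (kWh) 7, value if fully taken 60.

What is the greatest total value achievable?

129.08

Rank by value-to-size ratio: Line 14 60/7≈8.57, Line 9 31/9≈3.44, Line 8 13/4≈3.25, Line 12 57/25≈2.28, Line 1 28/21≈1.33, Line 4 19/26≈0.731.
Line 14: take in full, 7 kWh for value 60 — 24 left.
All 9 kWh of Line 9 fit (value 31) — 15 remain.
Line 8: take in full, 4 kWh for value 13 — 11 left.
Fill the last 11 kWh with part of Line 12: 11/25 of it earns 25.08.
Total value = 129.08.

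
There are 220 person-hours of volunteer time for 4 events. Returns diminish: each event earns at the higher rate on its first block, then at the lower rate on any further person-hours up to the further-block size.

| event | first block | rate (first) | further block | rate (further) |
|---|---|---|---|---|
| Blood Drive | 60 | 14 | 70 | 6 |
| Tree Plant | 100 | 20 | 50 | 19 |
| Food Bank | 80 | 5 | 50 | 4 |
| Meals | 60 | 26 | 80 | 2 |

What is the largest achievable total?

Rank every tier by rate: Meals/T1 26 > Tree Plant/T1 20 > Tree Plant/T2 19 > Blood Drive/T1 14 > Blood Drive/T2 6 > Food Bank/T1 5 > Food Bank/T2 4 > Meals/T2 2.
Fill Meals T1 block (60 at 26) — 160 left.
Tree Plant T1 at 20: fill all 100 — 60 left.
Tree Plant/T2 (19): +50 — 10 left.
Blood Drive T1 at 14: only 10 left, fill 10.
Total = 26×60 + 20×100 + 19×50 + 14×10 = 4650.

4650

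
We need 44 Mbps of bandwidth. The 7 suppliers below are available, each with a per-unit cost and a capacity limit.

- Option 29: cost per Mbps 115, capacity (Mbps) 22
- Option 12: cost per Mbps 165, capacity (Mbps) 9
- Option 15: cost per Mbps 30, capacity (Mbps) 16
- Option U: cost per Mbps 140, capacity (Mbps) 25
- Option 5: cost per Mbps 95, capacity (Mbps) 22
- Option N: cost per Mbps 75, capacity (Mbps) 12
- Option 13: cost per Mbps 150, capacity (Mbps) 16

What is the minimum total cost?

2900

Fill from the cheapest supplier first.
Option 15 at 30: take all 16 Mbps → 28 still needed.
Option N at 75: take all 12 Mbps → 16 still needed.
Take 16 from Option 5 at 95 to finish.
Option 29, Option U, Option 13, Option 12: unused.
Cost = 16×30 + 12×75 + 16×95 = 2900.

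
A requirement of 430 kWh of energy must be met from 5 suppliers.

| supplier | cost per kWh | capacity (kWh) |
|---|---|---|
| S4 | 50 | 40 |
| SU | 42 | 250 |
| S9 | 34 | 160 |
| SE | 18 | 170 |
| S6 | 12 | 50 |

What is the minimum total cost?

11200

Fill from the cheapest supplier first.
Take 50 from S6 at 12 ; need 380 more.
SE (18): use full 170 ; 210 kWh to go.
S9 (34): use full 160 ; 50 kWh to go.
SU (42): take the remaining 50 ; done.
S4: unused.
Cost = 50×12 + 170×18 + 160×34 + 50×42 = 11200.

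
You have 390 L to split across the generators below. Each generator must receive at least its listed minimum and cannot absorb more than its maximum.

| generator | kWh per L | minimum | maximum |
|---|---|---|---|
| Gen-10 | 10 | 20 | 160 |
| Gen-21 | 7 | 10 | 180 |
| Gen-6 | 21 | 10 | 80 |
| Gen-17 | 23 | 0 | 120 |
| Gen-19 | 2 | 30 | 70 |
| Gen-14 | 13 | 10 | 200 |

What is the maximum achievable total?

Meeting every minimum uses 20+10+10+0+30+10 = 80 L, leaving 310.
Rank by kWh per L: Gen-17 23 > Gen-6 21 > Gen-14 13 > Gen-10 10 > Gen-21 7 > Gen-19 2.
Gen-17: +120 to 120 (cap) → 190 left.
Give Gen-6 70 more to hit its cap of 80 → 120 left.
Gen-14 has room for 190 more but only 120 remain, so it gets 130.
Total = 10×20 + 7×10 + 21×80 + 23×120 + 2×30 + 13×130 = 6460.

6460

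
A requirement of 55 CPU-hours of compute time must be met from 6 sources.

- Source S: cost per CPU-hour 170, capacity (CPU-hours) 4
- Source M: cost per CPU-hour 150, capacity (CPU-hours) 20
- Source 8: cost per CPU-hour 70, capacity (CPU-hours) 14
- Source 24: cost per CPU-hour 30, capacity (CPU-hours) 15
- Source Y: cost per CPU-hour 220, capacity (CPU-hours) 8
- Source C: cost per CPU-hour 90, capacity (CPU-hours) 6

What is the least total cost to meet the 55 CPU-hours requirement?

4970

Use sources in increasing cost order.
Source 24 (30): use full 15 — 40 CPU-hours to go.
Source 8 (70): use full 14 — 26 CPU-hours to go.
Take 6 from Source C at 90 — need 20 more.
Take 20 from Source M at 150 — need 0 more.
Source S, Source Y: unused.
Cost = 15×30 + 14×70 + 6×90 + 20×150 = 4970.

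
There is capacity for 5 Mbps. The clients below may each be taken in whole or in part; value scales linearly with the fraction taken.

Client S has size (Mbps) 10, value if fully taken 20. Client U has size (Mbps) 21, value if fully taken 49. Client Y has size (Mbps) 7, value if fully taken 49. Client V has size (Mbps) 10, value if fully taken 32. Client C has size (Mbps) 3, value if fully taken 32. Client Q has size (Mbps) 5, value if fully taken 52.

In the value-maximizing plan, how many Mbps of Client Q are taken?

2

Best value per unit of size first: Client C 32/3≈10.7, Client Q 52/5≈10.4, Client Y 49/7≈7, Client V 32/10≈3.2, Client U 49/21≈2.33, Client S 20/10≈2.
All 3 Mbps of Client C fit (value 32) — 2 remain.
Fill the last 2 Mbps with part of Client Q: 2/5 of it earns 20.8.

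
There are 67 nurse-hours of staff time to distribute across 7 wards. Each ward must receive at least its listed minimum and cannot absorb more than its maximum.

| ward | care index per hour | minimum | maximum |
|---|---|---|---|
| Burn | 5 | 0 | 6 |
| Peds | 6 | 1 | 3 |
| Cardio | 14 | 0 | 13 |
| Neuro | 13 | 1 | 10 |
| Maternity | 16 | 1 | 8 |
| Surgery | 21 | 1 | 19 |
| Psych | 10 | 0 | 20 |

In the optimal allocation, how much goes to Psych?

Meeting every minimum uses 0+1+0+1+1+1+0 = 4 nurse-hours, leaving 63.
Highest care index per hour first: Surgery 21 > Maternity 16 > Cardio 14 > Neuro 13 > Psych 10 > Peds 6 > Burn 5.
Give Surgery 18 more to hit its cap of 19 — 45 left.
Maternity takes 7 more to reach its cap of 8 — 38 left.
Cardio: +13 to 13 (cap) — 25 left.
Neuro: +9 to 10 (cap) — 16 left.
Psych has room for 20 more but only 16 remain, so it gets 16.

16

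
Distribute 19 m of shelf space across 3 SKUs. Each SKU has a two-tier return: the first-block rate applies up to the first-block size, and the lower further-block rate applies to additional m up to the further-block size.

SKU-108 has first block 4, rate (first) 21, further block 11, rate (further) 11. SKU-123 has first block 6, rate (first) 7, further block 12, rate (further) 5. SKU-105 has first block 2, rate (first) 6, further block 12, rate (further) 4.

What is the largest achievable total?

233

Treat each block as its own option and order by rate: SKU-108/first 21 > SKU-108/second 11 > SKU-123/first 7 > SKU-105/first 6 > SKU-123/second 5 > SKU-105/second 4.
SKU-108 first at 21: fill all 4 → 15 left.
SKU-108 second at 11: fill all 11 → 4 left.
SKU-123 first at 7: only 4 left, fill 4.
Total = 21×4 + 11×11 + 7×4 = 233.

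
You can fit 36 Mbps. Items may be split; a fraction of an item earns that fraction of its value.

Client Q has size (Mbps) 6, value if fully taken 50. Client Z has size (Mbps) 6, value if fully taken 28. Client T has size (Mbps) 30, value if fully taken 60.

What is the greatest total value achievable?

126

Sort by value density: Client Q 50/6≈8.33, Client Z 28/6≈4.67, Client T 60/30≈2.
All 6 Mbps of Client Q fit (value 50) → 30 remain.
Take all of Client Z (6 Mbps, value 28) → 24 Mbps left.
24 Mbps left: a 24/30 share of Client T gives 60×24/30 = 48.
Total value = 126.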